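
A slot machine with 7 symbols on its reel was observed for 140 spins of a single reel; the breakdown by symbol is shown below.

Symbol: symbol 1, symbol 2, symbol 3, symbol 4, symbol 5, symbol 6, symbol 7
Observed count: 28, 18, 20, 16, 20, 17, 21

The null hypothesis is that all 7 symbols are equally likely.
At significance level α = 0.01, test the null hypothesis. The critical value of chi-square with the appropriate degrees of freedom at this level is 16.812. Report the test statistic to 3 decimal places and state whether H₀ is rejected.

4.700; do not reject

Under H₀ each category has probability 1/7, so each expected count is 140/7 = 20.
χ² = (28−20)²/20 + (18−20)²/20 + (20−20)²/20 + (16−20)²/20 + (20−20)²/20 + (17−20)²/20 + (21−20)²/20
   = 3.2000 + 0.2000 + 0.0000 + 0.8000 + 0.0000 + 0.4500 + 0.0500
Sum = 4.700
df = 6. Since 4.700 < 16.812, we do not reject H₀.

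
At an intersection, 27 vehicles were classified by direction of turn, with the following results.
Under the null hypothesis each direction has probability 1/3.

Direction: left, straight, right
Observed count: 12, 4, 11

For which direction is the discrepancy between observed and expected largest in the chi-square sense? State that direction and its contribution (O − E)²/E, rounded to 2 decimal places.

straight, 2.78

Under H₀ each category has probability 1/3, so each expected count is 27/3 = 9.
cat           O        E   (O−E)²/E
left         12        9      1.000
straight      4        9      2.778
right        11        9      0.444
The largest term is for straight: 2.78.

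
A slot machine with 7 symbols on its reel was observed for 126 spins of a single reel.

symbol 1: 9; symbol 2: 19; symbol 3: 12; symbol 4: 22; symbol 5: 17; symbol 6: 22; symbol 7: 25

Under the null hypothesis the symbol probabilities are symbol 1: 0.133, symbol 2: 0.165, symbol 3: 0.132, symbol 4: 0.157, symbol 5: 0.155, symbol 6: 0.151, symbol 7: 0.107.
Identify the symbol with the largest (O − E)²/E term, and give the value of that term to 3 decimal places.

symbol 7, 9.840

Expected counts E_i = n·p_i: 126×0.133 = 16.758, 126×0.165 = 20.79, 126×0.132 = 16.632, 126×0.157 = 19.782, 126×0.155 = 19.53, 126×0.151 = 19.026, 126×0.107 = 13.482.
cat           O        E   (O−E)²/E
symbol 1      9   16.758     3.5915
symbol 2     19    20.79     0.1541
symbol 3     12   16.632     1.2900
symbol 4     22   19.782     0.2487
symbol 5     17    19.53     0.3277
symbol 6     22   19.026     0.4649
symbol 7     25   13.482     9.8401
The largest term is for symbol 7: 9.840.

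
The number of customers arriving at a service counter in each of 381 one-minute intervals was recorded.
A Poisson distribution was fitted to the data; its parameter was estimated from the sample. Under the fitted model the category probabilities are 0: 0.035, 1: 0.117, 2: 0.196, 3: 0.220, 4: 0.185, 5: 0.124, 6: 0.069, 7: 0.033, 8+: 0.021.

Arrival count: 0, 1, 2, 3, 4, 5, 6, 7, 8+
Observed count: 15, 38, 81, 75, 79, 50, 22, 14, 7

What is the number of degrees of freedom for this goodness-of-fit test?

7

There are k = 9 categories and 1 parameter estimated from the data, so df = 9 − 1 − 1 = 7.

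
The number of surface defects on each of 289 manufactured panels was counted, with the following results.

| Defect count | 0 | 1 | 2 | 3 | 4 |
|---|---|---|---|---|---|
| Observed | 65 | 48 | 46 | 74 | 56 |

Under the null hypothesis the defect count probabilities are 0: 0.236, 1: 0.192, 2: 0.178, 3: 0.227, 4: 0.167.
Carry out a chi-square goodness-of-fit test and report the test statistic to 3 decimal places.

4.052

Expected counts E_i = n·p_i: 289×0.236 = 68.204, 289×0.192 = 55.488, 289×0.178 = 51.442, 289×0.227 = 65.603, 289×0.167 = 48.263.
0: (65 − 68.204)²/68.204 = 10.265616/68.204 = 0.1505
1: (48 − 55.488)²/55.488 = 56.070144/55.488 = 1.0105
2: (46 − 51.442)²/51.442 = 29.615364/51.442 = 0.5757
3: (74 − 65.603)²/65.603 = 70.509609/65.603 = 1.0748
4: (56 − 48.263)²/48.263 = 59.861169/48.263 = 1.2403
Sum = 4.052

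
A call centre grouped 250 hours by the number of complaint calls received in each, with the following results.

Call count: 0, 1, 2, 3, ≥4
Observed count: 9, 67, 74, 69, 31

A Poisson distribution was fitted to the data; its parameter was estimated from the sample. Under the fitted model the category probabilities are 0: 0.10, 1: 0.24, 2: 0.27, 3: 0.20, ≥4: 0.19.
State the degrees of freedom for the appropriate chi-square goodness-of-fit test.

There are k = 5 categories and 1 parameter estimated from the data, so df = 5 − 1 − 1 = 3.

3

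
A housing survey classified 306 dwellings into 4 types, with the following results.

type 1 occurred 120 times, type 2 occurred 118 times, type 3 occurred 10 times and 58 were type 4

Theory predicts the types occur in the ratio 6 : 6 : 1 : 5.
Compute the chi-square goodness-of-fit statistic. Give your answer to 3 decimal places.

17.145

Ratio total = 18. Expected counts: 306×6/18 = 102, 306×6/18 = 102, 306×1/18 = 17, 306×5/18 = 85.
χ² = (120−102)²/102 + (118−102)²/102 + (10−17)²/17 + (58−85)²/85
   = 3.1765 + 2.5098 + 2.8824 + 8.5765
Sum = 17.145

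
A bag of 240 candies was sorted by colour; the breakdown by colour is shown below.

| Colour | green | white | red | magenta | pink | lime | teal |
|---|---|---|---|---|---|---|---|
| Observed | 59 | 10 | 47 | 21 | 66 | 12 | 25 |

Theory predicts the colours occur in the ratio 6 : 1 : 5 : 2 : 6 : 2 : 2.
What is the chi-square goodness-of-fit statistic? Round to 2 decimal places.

5.30

Ratio total = 24. Expected counts: 240×6/24 = 60, 240×1/24 = 10, 240×5/24 = 50, 240×2/24 = 20, 240×6/24 = 60, 240×2/24 = 20, 240×2/24 = 20.
χ² = (59−60)²/60 + (10−10)²/10 + (47−50)²/50 + (21−20)²/20 + (66−60)²/60 + (12−20)²/20 + (25−20)²/20
   = 0.017 + 0.000 + 0.180 + 0.050 + 0.600 + 3.200 + 1.250
Sum = 5.30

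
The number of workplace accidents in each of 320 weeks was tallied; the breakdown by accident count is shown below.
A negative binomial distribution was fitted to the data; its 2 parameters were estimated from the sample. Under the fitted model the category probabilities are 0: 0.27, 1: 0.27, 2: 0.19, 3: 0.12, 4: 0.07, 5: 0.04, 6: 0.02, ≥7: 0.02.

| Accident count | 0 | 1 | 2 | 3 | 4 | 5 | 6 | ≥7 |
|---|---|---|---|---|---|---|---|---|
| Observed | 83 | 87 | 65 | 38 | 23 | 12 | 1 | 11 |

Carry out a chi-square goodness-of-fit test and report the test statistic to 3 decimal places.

8.361

Expected counts E_i = n·p_i: 320×0.27 = 86.4, 320×0.27 = 86.4, 320×0.19 = 60.8, 320×0.12 = 38.4, 320×0.07 = 22.4, 320×0.04 = 12.8, 320×0.02 = 6.4, 320×0.02 = 6.4.
cat         O        E   (O−E)²/E
0          83     86.4     0.1338
1          87     86.4     0.0042
2          65     60.8     0.2901
3          38     38.4     0.0042
4          23     22.4     0.0161
5          12     12.8     0.0500
6           1      6.4     4.5563
≥7         11      6.4     3.3063
Sum = 8.361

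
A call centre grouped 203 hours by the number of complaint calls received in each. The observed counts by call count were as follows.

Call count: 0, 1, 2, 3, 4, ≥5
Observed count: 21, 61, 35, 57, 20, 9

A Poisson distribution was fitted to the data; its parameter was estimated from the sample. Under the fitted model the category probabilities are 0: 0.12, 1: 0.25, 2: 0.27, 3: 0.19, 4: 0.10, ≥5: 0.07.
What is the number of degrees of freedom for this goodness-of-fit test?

4

There are k = 6 categories and 1 parameter estimated from the data, so df = 6 − 1 − 1 = 4.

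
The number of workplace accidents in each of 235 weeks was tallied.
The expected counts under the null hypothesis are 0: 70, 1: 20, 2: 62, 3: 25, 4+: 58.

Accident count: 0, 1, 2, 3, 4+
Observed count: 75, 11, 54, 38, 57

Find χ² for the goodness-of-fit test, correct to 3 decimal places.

cat         O        E   (O−E)²/E
0          75       70     0.3571
1          11       20     4.0500
2          54       62     1.0323
3          38       25     6.7600
4+         57       58     0.0172
Sum = 12.217

12.217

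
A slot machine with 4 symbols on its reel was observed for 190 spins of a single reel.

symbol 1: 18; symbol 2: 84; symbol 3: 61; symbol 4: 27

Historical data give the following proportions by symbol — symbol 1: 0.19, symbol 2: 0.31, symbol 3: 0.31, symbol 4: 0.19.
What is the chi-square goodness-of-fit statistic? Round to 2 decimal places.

22.14

Expected counts E_i = n·p_i: 190×0.19 = 36.1, 190×0.31 = 58.9, 190×0.31 = 58.9, 190×0.19 = 36.1.
χ² = (18−36.1)²/36.1 + (84−58.9)²/58.9 + (61−58.9)²/58.9 + (27−36.1)²/36.1
   = 9.075 + 10.696 + 0.075 + 2.294
Sum = 22.14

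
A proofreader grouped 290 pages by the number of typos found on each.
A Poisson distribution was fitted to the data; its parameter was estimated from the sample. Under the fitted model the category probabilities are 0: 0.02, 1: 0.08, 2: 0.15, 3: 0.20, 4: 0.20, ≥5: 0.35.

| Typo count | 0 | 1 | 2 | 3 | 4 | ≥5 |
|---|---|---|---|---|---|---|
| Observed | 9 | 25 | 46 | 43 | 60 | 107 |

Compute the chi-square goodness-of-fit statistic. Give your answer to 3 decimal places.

Expected counts E_i = n·p_i: 290×0.02 = 5.8, 290×0.08 = 23.2, 290×0.15 = 43.5, 290×0.20 = 58, 290×0.20 = 58, 290×0.35 = 101.5.
cat         O        E   (O−E)²/E
0           9      5.8     1.7655
1          25     23.2     0.1397
2          46     43.5     0.1437
3          43       58     3.8793
4          60       58     0.0690
≥5        107    101.5     0.2980
Sum = 6.295

6.295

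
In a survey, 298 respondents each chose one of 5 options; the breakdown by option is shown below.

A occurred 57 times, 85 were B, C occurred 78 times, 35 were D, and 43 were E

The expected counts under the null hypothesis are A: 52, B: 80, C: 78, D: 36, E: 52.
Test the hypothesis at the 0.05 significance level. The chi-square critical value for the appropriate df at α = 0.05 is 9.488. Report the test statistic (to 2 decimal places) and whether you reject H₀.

2.38; do not reject

A: (57 − 52)²/52 = 25/52 = 0.481
B: (85 − 80)²/80 = 25/80 = 0.313
C: (78 − 78)²/78 = 0/78 = 0.000
D: (35 − 36)²/36 = 1/36 = 0.028
E: (43 − 52)²/52 = 81/52 = 1.558
Sum = 2.38
df = 4. Since 2.38 < 9.488, we do not reject H₀.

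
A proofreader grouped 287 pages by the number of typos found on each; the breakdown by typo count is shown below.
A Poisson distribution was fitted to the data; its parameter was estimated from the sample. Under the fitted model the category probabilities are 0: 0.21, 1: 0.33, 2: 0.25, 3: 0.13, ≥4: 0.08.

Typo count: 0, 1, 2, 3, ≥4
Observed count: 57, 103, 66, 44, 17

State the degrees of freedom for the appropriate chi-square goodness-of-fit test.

There are k = 5 categories and 1 parameter estimated from the data, so df = 5 − 1 − 1 = 3.

3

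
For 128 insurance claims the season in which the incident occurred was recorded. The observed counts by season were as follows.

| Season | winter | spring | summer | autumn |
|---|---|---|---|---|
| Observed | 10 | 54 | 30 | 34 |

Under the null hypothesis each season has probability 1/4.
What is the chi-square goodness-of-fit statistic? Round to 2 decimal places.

Expected count for each of the 4 categories: 128/4 = 32.
χ² = (10−32)²/32 + (54−32)²/32 + (30−32)²/32 + (34−32)²/32
   = 15.125 + 15.125 + 0.125 + 0.125
Sum = 30.50

30.50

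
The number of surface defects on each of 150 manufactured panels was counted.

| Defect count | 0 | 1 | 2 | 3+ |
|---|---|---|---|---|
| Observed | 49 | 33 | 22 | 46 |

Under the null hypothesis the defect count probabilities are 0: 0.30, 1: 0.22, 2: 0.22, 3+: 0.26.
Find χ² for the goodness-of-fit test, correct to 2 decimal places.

5.28

Expected counts E_i = n·p_i: 150×0.30 = 45, 150×0.22 = 33, 150×0.22 = 33, 150×0.26 = 39.
0: (49 − 45)²/45 = 16/45 = 0.356
1: (33 − 33)²/33 = 0/33 = 0.000
2: (22 − 33)²/33 = 121/33 = 3.667
3+: (46 − 39)²/39 = 49/39 = 1.256
Sum = 5.28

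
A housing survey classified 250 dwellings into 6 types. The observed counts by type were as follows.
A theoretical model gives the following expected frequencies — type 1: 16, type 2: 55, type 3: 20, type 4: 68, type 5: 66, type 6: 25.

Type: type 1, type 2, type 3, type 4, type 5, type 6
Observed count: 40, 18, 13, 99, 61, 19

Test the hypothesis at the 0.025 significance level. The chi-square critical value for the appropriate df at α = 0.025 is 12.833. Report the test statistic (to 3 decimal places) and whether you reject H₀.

79.292; reject

cat         O        E   (O−E)²/E
type 1     40       16    36.0000
type 2     18       55    24.8909
type 3     13       20     2.4500
type 4     99       68    14.1324
type 5     61       66     0.3788
type 6     19       25     1.4400
Sum = 79.292
df = 5. Since 79.292 > 12.833, we reject H₀.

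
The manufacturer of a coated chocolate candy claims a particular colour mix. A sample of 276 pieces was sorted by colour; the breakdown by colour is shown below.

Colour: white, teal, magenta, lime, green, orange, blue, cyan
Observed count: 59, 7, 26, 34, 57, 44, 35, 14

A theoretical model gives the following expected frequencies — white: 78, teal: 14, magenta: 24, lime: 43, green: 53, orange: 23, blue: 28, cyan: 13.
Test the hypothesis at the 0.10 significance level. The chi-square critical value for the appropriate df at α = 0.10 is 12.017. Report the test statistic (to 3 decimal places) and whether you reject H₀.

cat          O        E   (O−E)²/E
white       59       78     4.6282
teal         7       14     3.5000
magenta     26       24     0.1667
lime        34       43     1.8837
green       57       53     0.3019
orange      44       23    19.1739
blue        35       28     1.7500
cyan        14       13     0.0769
Sum = 31.481
df = 7. Since 31.481 > 12.017, we reject H₀.

31.481; reject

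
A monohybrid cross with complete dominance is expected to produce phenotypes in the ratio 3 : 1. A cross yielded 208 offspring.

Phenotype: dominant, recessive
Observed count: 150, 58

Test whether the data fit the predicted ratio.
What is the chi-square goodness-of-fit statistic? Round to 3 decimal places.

Ratio total = 4. Expected counts: 208×3/4 = 156, 208×1/4 = 52.
χ² = (150−156)²/156 + (58−52)²/52
   = 0.2308 + 0.6923
Sum = 0.923

0.923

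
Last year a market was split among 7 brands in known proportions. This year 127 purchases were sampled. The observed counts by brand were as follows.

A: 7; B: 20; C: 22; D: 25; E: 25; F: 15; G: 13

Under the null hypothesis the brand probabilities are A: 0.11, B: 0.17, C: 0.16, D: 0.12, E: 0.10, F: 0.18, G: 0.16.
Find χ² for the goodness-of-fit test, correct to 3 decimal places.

Expected counts E_i = n·p_i: 127×0.11 = 13.97, 127×0.17 = 21.59, 127×0.16 = 20.32, 127×0.12 = 15.24, 127×0.10 = 12.7, 127×0.18 = 22.86, 127×0.16 = 20.32.
A: (7 − 13.97)²/13.97 = 48.5809/13.97 = 3.4775
B: (20 − 21.59)²/21.59 = 2.5281/21.59 = 0.1171
C: (22 − 20.32)²/20.32 = 2.8224/20.32 = 0.1389
D: (25 − 15.24)²/15.24 = 95.2576/15.24 = 6.2505
E: (25 − 12.7)²/12.7 = 151.29/12.7 = 11.9126
F: (15 − 22.86)²/22.86 = 61.7796/22.86 = 2.7025
G: (13 − 20.32)²/20.32 = 53.5824/20.32 = 2.6369
Sum = 27.236

27.236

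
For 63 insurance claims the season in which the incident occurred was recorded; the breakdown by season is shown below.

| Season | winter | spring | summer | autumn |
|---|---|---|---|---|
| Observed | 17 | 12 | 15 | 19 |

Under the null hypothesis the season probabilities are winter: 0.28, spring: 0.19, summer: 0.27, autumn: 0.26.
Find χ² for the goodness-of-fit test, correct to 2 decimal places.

0.68

Expected counts E_i = n·p_i: 63×0.28 = 17.64, 63×0.19 = 11.97, 63×0.27 = 17.01, 63×0.26 = 16.38.
cat         O        E   (O−E)²/E
winter     17    17.64      0.023
spring     12    11.97      0.000
summer     15    17.01      0.238
autumn     19    16.38      0.419
Sum = 0.68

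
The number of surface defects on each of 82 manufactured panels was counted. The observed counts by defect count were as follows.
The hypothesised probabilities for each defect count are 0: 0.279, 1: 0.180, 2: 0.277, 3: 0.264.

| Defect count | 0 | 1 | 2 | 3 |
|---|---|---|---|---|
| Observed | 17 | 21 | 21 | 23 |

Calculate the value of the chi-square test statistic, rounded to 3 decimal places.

Expected counts E_i = n·p_i: 82×0.279 = 22.878, 82×0.180 = 14.76, 82×0.277 = 22.714, 82×0.264 = 21.648.
χ² = (17−22.878)²/22.878 + (21−14.76)²/14.76 + (21−22.714)²/22.714 + (23−21.648)²/21.648
   = 1.5102 + 2.6380 + 0.1293 + 0.0844
Sum = 4.362

4.362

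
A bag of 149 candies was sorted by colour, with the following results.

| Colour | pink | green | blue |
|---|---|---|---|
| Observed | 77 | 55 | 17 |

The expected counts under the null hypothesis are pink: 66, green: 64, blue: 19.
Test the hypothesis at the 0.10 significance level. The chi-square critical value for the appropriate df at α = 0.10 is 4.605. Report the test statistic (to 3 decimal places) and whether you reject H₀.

3.309; do not reject

χ² = (77−66)²/66 + (55−64)²/64 + (17−19)²/19
   = 1.8333 + 1.2656 + 0.2105
Sum = 3.309
df = 2. Since 3.309 < 4.605, we do not reject H₀.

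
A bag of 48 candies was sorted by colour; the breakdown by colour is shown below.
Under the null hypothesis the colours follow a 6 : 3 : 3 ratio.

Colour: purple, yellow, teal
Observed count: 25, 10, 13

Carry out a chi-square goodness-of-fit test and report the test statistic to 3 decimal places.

Ratio total = 12. Expected counts: 48×6/12 = 24, 48×3/12 = 12, 48×3/12 = 12.
cat         O        E   (O−E)²/E
purple     25       24     0.0417
yellow     10       12     0.3333
teal       13       12     0.0833
Sum = 0.458

0.458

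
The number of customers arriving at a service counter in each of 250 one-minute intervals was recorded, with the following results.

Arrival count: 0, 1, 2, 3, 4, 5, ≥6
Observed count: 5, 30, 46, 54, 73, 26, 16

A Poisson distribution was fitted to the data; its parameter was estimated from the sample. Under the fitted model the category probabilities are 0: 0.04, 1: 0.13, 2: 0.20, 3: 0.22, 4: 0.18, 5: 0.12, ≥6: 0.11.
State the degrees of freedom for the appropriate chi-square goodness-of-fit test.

There are k = 7 categories and 1 parameter estimated from the data, so df = 7 − 1 − 1 = 5.

5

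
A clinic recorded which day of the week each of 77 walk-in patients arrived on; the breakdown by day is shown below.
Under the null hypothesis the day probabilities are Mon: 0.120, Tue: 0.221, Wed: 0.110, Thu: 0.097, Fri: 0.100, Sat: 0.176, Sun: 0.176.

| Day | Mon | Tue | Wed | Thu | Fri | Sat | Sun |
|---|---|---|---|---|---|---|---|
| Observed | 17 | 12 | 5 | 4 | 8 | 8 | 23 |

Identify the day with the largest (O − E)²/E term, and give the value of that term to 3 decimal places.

Sun, 6.587

Expected counts E_i = n·p_i: 77×0.120 = 9.24, 77×0.221 = 17.017, 77×0.110 = 8.47, 77×0.097 = 7.469, 77×0.100 = 7.7, 77×0.176 = 13.552, 77×0.176 = 13.552.
χ² = (17−9.24)²/9.24 + (12−17.017)²/17.017 + (5−8.47)²/8.47 + (4−7.469)²/7.469 + (8−7.7)²/7.7 + (8−13.552)²/13.552 + (23−13.552)²/13.552
   = 6.5171 + 1.4791 + 1.4216 + 1.6112 + 0.0117 + 2.2746 + 6.5868
The largest term is for Sun: 6.587.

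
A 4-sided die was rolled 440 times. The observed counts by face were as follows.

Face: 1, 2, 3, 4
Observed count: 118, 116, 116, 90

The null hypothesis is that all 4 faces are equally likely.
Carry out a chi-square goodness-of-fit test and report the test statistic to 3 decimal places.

Expected count for each of the 4 categories: 440/4 = 110.
cat         O        E   (O−E)²/E
1         118      110     0.5818
2         116      110     0.3273
3         116      110     0.3273
4          90      110     3.6364
Sum = 4.873

4.873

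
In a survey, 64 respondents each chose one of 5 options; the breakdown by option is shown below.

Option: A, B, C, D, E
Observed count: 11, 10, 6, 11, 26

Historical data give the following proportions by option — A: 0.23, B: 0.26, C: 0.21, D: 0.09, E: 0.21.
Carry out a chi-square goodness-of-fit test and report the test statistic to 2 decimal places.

Expected counts E_i = n·p_i: 64×0.23 = 14.72, 64×0.26 = 16.64, 64×0.21 = 13.44, 64×0.09 = 5.76, 64×0.21 = 13.44.
χ² = (11−14.72)²/14.72 + (10−16.64)²/16.64 + (6−13.44)²/13.44 + (11−5.76)²/5.76 + (26−13.44)²/13.44
   = 0.940 + 2.650 + 4.119 + 4.767 + 11.738
Sum = 24.21

24.21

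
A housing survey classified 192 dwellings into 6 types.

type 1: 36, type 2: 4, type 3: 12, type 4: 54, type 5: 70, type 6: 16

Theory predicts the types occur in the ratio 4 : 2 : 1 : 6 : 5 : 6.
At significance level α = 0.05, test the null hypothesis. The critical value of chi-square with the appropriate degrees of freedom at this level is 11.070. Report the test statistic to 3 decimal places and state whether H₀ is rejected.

Ratio total = 24. Expected counts: 192×4/24 = 32, 192×2/24 = 16, 192×1/24 = 8, 192×6/24 = 48, 192×5/24 = 40, 192×6/24 = 48.
χ² = (36−32)²/32 + (4−16)²/16 + (12−8)²/8 + (54−48)²/48 + (70−40)²/40 + (16−48)²/48
   = 0.5000 + 9.0000 + 2.0000 + 0.7500 + 22.5000 + 21.3333
Sum = 56.083
df = 5. Since 56.083 > 11.070, we reject H₀.

56.083; reject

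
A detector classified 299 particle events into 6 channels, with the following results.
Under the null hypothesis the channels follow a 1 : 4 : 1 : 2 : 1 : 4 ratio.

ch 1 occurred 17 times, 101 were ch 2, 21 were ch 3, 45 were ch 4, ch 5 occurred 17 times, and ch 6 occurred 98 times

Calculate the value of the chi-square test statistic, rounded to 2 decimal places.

Ratio total = 13. Expected counts: 299×1/13 = 23, 299×4/13 = 92, 299×1/13 = 23, 299×2/13 = 46, 299×1/13 = 23, 299×4/13 = 92.
χ² = (17−23)²/23 + (101−92)²/92 + (21−23)²/23 + (45−46)²/46 + (17−23)²/23 + (98−92)²/92
   = 1.565 + 0.880 + 0.174 + 0.022 + 1.565 + 0.391
Sum = 4.60

4.60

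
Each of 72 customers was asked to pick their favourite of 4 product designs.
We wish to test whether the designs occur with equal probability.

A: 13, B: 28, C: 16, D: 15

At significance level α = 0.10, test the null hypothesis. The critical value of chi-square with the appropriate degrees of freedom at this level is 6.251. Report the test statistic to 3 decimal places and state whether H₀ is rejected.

Under H₀ each category has probability 1/4, so each expected count is 72/4 = 18.
cat         O        E   (O−E)²/E
A          13       18     1.3889
B          28       18     5.5556
C          16       18     0.2222
D          15       18     0.5000
Sum = 7.667
df = 3. Since 7.667 > 6.251, we reject H₀.

7.667; reject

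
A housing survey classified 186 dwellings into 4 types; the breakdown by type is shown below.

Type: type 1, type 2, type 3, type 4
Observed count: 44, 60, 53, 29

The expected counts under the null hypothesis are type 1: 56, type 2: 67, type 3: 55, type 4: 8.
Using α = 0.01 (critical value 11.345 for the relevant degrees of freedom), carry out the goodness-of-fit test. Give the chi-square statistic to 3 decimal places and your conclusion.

type 1: (44 − 56)²/56 = 144/56 = 2.5714
type 2: (60 − 67)²/67 = 49/67 = 0.7313
type 3: (53 − 55)²/55 = 4/55 = 0.0727
type 4: (29 − 8)²/8 = 441/8 = 55.1250
Sum = 58.500
df = 3. Since 58.500 > 11.345, we reject H₀.

58.500; reject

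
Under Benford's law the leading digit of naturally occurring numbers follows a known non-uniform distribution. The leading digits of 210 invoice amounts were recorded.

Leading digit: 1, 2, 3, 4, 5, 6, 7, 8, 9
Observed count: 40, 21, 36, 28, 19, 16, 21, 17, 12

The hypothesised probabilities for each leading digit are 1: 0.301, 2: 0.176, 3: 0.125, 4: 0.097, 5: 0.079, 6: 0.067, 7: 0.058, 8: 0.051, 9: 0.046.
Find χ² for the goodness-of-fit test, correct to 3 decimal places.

Expected counts E_i = n·p_i: 210×0.301 = 63.21, 210×0.176 = 36.96, 210×0.125 = 26.25, 210×0.097 = 20.37, 210×0.079 = 16.59, 210×0.067 = 14.07, 210×0.058 = 12.18, 210×0.051 = 10.71, 210×0.046 = 9.66.
χ² = (40−63.21)²/63.21 + (21−36.96)²/36.96 + (36−26.25)²/26.25 + (28−20.37)²/20.37 + (19−16.59)²/16.59 + (16−14.07)²/14.07 + (21−12.18)²/12.18 + (17−10.71)²/10.71 + (12−9.66)²/9.66
   = 8.5225 + 6.8918 + 3.6214 + 2.8580 + 0.3501 + 0.2647 + 6.3869 + 3.6941 + 0.5668
Sum = 33.156

33.156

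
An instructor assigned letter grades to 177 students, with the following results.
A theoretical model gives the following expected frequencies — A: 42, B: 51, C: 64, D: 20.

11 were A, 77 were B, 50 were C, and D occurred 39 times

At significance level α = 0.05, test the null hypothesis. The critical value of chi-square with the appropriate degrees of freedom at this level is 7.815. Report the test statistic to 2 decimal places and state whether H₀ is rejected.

57.25; reject

A: (11 − 42)²/42 = 961/42 = 22.881
B: (77 − 51)²/51 = 676/51 = 13.255
C: (50 − 64)²/64 = 196/64 = 3.063
D: (39 − 20)²/20 = 361/20 = 18.050
Sum = 57.25
df = 3. Since 57.25 > 7.815, we reject H₀.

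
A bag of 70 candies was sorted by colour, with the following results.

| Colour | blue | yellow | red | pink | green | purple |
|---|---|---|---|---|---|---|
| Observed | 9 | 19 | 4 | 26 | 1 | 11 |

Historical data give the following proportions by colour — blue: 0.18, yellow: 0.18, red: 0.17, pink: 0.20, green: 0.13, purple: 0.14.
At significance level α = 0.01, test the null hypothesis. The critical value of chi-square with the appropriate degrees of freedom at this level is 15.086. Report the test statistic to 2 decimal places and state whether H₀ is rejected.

Expected counts E_i = n·p_i: 70×0.18 = 12.6, 70×0.18 = 12.6, 70×0.17 = 11.9, 70×0.20 = 14, 70×0.13 = 9.1, 70×0.14 = 9.8.
χ² = (9−12.6)²/12.6 + (19−12.6)²/12.6 + (4−11.9)²/11.9 + (26−14)²/14 + (1−9.1)²/9.1 + (11−9.8)²/9.8
   = 1.029 + 3.251 + 5.245 + 10.286 + 7.210 + 0.147
Sum = 27.17
df = 5. Since 27.17 > 15.086, we reject H₀.

27.17; reject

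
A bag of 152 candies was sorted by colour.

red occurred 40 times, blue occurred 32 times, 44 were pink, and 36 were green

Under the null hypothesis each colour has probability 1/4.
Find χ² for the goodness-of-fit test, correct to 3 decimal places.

Expected count for each of the 4 categories: 152/4 = 38.
red: (40 − 38)²/38 = 4/38 = 0.1053
blue: (32 − 38)²/38 = 36/38 = 0.9474
pink: (44 − 38)²/38 = 36/38 = 0.9474
green: (36 − 38)²/38 = 4/38 = 0.1053
Sum = 2.105

2.105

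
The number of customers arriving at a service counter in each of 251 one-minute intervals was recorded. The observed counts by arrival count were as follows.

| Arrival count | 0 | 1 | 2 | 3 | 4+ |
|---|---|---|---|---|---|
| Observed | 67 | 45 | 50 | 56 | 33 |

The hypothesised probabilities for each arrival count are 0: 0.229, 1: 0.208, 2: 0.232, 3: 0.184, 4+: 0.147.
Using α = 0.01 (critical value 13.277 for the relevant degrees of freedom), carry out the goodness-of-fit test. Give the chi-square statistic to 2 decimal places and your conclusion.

Expected counts E_i = n·p_i: 251×0.229 = 57.479, 251×0.208 = 52.208, 251×0.232 = 58.232, 251×0.184 = 46.184, 251×0.147 = 36.897.
0: (67 − 57.479)²/57.479 = 90.649441/57.479 = 1.577
1: (45 − 52.208)²/52.208 = 51.955264/52.208 = 0.995
2: (50 − 58.232)²/58.232 = 67.765824/58.232 = 1.164
3: (56 − 46.184)²/46.184 = 96.353856/46.184 = 2.086
4+: (33 − 36.897)²/36.897 = 15.186609/36.897 = 0.412
Sum = 6.23
df = 4. Since 6.23 < 13.277, we do not reject H₀.

6.23; do not reject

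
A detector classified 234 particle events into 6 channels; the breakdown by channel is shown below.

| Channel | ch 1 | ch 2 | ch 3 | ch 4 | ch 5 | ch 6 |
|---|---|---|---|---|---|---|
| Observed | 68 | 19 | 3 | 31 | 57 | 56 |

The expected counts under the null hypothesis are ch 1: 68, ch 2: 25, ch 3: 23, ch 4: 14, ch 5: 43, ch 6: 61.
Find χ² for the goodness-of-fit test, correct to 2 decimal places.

χ² = (68−68)²/68 + (19−25)²/25 + (3−23)²/23 + (31−14)²/14 + (57−43)²/43 + (56−61)²/61
   = 0.000 + 1.440 + 17.391 + 20.643 + 4.558 + 0.410
Sum = 44.44

44.44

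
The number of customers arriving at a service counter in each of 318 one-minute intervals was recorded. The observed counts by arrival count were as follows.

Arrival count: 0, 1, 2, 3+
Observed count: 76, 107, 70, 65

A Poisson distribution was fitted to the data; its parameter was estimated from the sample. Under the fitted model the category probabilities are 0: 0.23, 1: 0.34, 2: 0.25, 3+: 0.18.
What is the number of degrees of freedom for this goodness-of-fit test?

There are k = 4 categories and 1 parameter estimated from the data, so df = 4 − 1 − 1 = 2.

2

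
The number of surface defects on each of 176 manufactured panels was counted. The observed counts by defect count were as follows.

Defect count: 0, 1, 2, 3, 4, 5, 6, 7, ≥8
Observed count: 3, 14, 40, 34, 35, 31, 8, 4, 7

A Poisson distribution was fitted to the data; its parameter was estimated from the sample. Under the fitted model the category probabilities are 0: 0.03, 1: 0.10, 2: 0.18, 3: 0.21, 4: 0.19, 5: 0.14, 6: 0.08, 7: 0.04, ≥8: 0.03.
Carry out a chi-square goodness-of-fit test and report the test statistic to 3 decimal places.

10.356

Expected counts E_i = n·p_i: 176×0.03 = 5.28, 176×0.10 = 17.6, 176×0.18 = 31.68, 176×0.21 = 36.96, 176×0.19 = 33.44, 176×0.14 = 24.64, 176×0.08 = 14.08, 176×0.04 = 7.04, 176×0.03 = 5.28.
χ² = (3−5.28)²/5.28 + (14−17.6)²/17.6 + (40−31.68)²/31.68 + (34−36.96)²/36.96 + (35−33.44)²/33.44 + (31−24.64)²/24.64 + (8−14.08)²/14.08 + (4−7.04)²/7.04 + (7−5.28)²/5.28
   = 0.9845 + 0.7364 + 2.1851 + 0.2371 + 0.0728 + 1.6416 + 2.6255 + 1.3127 + 0.5603
Sum = 10.356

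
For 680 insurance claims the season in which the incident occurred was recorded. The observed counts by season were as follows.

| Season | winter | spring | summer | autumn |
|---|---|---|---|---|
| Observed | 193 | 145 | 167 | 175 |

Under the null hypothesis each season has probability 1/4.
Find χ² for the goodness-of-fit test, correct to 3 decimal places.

Expected count for each of the 4 categories: 680/4 = 170.
χ² = (193−170)²/170 + (145−170)²/170 + (167−170)²/170 + (175−170)²/170
   = 3.1118 + 3.6765 + 0.0529 + 0.1471
Sum = 6.988

6.988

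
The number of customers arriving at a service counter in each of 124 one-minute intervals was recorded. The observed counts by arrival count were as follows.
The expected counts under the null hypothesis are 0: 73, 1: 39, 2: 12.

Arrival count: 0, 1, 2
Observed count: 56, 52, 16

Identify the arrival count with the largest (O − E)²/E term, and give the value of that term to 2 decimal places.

1, 4.33

χ² = (56−73)²/73 + (52−39)²/39 + (16−12)²/12
   = 3.959 + 4.333 + 1.333
The largest term is for 1: 4.33.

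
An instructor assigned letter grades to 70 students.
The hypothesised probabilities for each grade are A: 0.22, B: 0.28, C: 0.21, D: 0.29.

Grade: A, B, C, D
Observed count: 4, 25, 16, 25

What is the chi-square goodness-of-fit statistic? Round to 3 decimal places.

Expected counts E_i = n·p_i: 70×0.22 = 15.4, 70×0.28 = 19.6, 70×0.21 = 14.7, 70×0.29 = 20.3.
A: (4 − 15.4)²/15.4 = 129.96/15.4 = 8.4390
B: (25 − 19.6)²/19.6 = 29.16/19.6 = 1.4878
C: (16 − 14.7)²/14.7 = 1.69/14.7 = 0.1150
D: (25 − 20.3)²/20.3 = 22.09/20.3 = 1.0882
Sum = 11.130

11.130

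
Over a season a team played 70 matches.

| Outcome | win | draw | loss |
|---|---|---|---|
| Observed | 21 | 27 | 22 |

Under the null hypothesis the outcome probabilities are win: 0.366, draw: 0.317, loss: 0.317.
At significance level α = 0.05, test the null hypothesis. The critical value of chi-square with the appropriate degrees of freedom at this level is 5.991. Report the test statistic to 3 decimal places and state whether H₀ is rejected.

1.877; do not reject

Expected counts E_i = n·p_i: 70×0.366 = 25.62, 70×0.317 = 22.19, 70×0.317 = 22.19.
win: (21 − 25.62)²/25.62 = 21.3444/25.62 = 0.8331
draw: (27 − 22.19)²/22.19 = 23.1361/22.19 = 1.0426
loss: (22 − 22.19)²/22.19 = 0.0361/22.19 = 0.0016
Sum = 1.877
df = 2. Since 1.877 < 5.991, we do not reject H₀.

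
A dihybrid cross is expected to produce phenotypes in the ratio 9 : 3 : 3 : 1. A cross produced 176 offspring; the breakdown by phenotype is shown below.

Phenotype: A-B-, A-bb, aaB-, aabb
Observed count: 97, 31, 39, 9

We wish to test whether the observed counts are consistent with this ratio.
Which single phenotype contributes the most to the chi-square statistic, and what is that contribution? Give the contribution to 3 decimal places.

Ratio total = 16. Expected counts: 176×9/16 = 99, 176×3/16 = 33, 176×3/16 = 33, 176×1/16 = 11.
cat         O        E   (O−E)²/E
A-B-       97       99     0.0404
A-bb       31       33     0.1212
aaB-       39       33     1.0909
aabb        9       11     0.3636
The largest term is for aaB-: 1.091.

aaB-, 1.091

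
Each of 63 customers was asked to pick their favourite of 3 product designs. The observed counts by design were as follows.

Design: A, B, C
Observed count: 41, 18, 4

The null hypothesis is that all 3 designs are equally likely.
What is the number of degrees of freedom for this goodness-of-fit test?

2

There are k = 3 categories and no parameters were estimated from the data, so df = 3 − 1 = 2.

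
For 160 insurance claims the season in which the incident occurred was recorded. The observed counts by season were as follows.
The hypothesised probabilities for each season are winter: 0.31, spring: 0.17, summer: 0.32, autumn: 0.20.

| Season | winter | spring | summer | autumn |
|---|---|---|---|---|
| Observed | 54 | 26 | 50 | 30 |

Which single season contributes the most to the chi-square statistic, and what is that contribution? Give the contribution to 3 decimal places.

winter, 0.390

Expected counts E_i = n·p_i: 160×0.31 = 49.6, 160×0.17 = 27.2, 160×0.32 = 51.2, 160×0.20 = 32.
winter: (54 − 49.6)²/49.6 = 19.36/49.6 = 0.3903
spring: (26 − 27.2)²/27.2 = 1.44/27.2 = 0.0529
summer: (50 − 51.2)²/51.2 = 1.44/51.2 = 0.0281
autumn: (30 − 32)²/32 = 4/32 = 0.1250
The largest term is for winter: 0.390.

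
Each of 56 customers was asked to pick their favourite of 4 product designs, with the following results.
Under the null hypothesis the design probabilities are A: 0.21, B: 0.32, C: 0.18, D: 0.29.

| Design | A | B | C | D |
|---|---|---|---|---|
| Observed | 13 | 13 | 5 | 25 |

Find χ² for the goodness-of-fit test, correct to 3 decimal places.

Expected counts E_i = n·p_i: 56×0.21 = 11.76, 56×0.32 = 17.92, 56×0.18 = 10.08, 56×0.29 = 16.24.
A: (13 − 11.76)²/11.76 = 1.5376/11.76 = 0.1307
B: (13 − 17.92)²/17.92 = 24.2064/17.92 = 1.3508
C: (5 − 10.08)²/10.08 = 25.8064/10.08 = 2.5602
D: (25 − 16.24)²/16.24 = 76.7376/16.24 = 4.7252
Sum = 8.767

8.767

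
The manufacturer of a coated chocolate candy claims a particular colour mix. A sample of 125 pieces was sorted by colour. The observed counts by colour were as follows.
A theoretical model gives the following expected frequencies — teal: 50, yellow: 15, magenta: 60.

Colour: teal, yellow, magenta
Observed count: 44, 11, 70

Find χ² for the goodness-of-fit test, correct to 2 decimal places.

3.45

χ² = (44−50)²/50 + (11−15)²/15 + (70−60)²/60
   = 0.720 + 1.067 + 1.667
Sum = 3.45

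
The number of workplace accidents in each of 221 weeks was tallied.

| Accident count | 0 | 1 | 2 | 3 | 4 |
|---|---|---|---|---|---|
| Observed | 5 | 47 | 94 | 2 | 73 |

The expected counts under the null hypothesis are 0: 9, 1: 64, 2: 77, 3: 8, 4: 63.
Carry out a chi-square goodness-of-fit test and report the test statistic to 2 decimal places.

16.13

cat         O        E   (O−E)²/E
0           5        9      1.778
1          47       64      4.516
2          94       77      3.753
3           2        8      4.500
4          73       63      1.587
Sum = 16.13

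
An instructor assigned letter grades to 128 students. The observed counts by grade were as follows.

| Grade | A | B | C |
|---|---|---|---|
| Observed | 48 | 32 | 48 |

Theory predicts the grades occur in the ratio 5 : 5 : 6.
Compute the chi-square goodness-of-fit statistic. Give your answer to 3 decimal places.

3.200

Ratio total = 16. Expected counts: 128×5/16 = 40, 128×5/16 = 40, 128×6/16 = 48.
cat         O        E   (O−E)²/E
A          48       40     1.6000
B          32       40     1.6000
C          48       48     0.0000
Sum = 3.200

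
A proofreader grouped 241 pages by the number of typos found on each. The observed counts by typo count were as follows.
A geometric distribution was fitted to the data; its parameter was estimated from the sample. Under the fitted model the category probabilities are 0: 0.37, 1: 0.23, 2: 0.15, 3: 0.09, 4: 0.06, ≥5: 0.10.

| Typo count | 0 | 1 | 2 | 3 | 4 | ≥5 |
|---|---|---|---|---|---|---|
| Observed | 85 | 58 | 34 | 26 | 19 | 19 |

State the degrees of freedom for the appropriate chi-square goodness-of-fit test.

4

There are k = 6 categories and 1 parameter estimated from the data, so df = 6 − 1 − 1 = 4.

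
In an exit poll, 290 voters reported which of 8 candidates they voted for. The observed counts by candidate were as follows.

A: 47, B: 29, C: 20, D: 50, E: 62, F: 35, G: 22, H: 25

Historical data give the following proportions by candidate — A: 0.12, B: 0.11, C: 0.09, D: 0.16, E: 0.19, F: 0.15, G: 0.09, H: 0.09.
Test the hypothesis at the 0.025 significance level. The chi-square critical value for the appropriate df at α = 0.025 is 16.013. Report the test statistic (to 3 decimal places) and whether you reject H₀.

Expected counts E_i = n·p_i: 290×0.12 = 34.8, 290×0.11 = 31.9, 290×0.09 = 26.1, 290×0.16 = 46.4, 290×0.19 = 55.1, 290×0.15 = 43.5, 290×0.09 = 26.1, 290×0.09 = 26.1.
cat         O        E   (O−E)²/E
A          47     34.8     4.2770
B          29     31.9     0.2636
C          20     26.1     1.4257
D          50     46.4     0.2793
E          62     55.1     0.8641
F          35     43.5     1.6609
G          22     26.1     0.6441
H          25     26.1     0.0464
Sum = 9.461
df = 7. Since 9.461 < 16.013, we do not reject H₀.

9.461; do not reject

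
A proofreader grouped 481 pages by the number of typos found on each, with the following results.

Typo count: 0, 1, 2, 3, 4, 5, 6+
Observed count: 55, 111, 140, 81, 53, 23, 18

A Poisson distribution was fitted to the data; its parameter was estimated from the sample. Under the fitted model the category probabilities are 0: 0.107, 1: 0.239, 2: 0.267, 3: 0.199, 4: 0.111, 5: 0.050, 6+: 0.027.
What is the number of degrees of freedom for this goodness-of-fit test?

5

There are k = 7 categories and 1 parameter estimated from the data, so df = 7 − 1 − 1 = 5.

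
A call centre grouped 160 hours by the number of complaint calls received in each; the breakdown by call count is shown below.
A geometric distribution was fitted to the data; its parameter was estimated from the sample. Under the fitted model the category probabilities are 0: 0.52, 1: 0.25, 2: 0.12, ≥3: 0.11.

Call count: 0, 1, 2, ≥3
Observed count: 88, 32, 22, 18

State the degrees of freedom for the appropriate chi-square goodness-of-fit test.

2

There are k = 4 categories and 1 parameter estimated from the data, so df = 4 − 1 − 1 = 2.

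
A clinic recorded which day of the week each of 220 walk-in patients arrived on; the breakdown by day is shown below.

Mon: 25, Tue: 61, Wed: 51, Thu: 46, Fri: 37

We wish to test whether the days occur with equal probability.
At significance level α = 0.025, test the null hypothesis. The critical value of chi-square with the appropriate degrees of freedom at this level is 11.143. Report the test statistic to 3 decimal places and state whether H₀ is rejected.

17.091; reject

Expected count for each of the 5 categories: 220/5 = 44.
cat         O        E   (O−E)²/E
Mon        25       44     8.2045
Tue        61       44     6.5682
Wed        51       44     1.1136
Thu        46       44     0.0909
Fri        37       44     1.1136
Sum = 17.091
df = 4. Since 17.091 > 11.143, we reject H₀.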